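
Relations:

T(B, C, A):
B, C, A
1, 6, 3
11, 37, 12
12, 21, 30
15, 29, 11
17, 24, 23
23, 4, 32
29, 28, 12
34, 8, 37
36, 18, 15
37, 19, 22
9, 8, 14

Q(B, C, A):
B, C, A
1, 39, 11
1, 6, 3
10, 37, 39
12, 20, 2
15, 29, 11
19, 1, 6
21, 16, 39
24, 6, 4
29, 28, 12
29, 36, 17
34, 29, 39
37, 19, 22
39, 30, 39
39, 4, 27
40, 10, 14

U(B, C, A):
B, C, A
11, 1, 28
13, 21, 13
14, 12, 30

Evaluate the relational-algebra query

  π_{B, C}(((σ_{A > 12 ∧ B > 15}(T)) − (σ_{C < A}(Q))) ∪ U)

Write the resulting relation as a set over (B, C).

{(11, 1), (13, 21), (14, 12), (17, 24), (23, 4), (34, 8), (36, 18)}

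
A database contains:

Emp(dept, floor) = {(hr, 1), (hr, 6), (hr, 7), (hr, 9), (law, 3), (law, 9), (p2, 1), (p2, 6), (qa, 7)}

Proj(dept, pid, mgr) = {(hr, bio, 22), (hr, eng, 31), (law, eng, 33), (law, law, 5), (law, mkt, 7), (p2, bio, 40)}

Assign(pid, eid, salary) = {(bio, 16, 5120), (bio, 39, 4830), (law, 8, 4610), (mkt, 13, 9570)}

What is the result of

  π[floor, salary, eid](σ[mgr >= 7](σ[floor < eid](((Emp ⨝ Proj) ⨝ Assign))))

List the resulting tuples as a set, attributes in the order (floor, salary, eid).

Natural join on dept: {(hr, 1, bio, 22), (hr, 1, eng, 31), (hr, 6, bio, 22), (hr, 6, eng, 31), (hr, 7, bio, 22), (hr, 7, eng, 31), (hr, 9, bio, 22), (hr, 9, eng, 31), (law, 3, eng, 33), (law, 3, law, 5), (law, 3, mkt, 7), (law, 9, eng, 33), (law, 9, law, 5), (law, 9, mkt, 7), (p2, 1, bio, 40), (p2, 6, bio, 40)}
Natural join on pid: {(hr, 1, bio, 22, 16, 5120), (hr, 1, bio, 22, 39, 4830), (hr, 6, bio, 22, 16, 5120), (hr, 6, bio, 22, 39, 4830), (hr, 7, bio, 22, 16, 5120), (hr, 7, bio, 22, 39, 4830), (hr, 9, bio, 22, 16, 5120), (hr, 9, bio, 22, 39, 4830), (law, 3, law, 5, 8, 4610), (law, 3, mkt, 7, 13, 9570), (law, 9, law, 5, 8, 4610), (law, 9, mkt, 7, 13, 9570), (p2, 1, bio, 40, 16, 5120), (p2, 1, bio, 40, 39, 4830), (p2, 6, bio, 40, 16, 5120), (p2, 6, bio, 40, 39, 4830)}
Selection floor < eid: {(hr, 1, bio, 22, 16, 5120), (hr, 1, bio, 22, 39, 4830), (hr, 6, bio, 22, 16, 5120), (hr, 6, bio, 22, 39, 4830), (hr, 7, bio, 22, 16, 5120), (hr, 7, bio, 22, 39, 4830), (hr, 9, bio, 22, 16, 5120), (hr, 9, bio, 22, 39, 4830), (law, 3, law, 5, 8, 4610), (law, 3, mkt, 7, 13, 9570), (law, 9, mkt, 7, 13, 9570), (p2, 1, bio, 40, 16, 5120), (p2, 1, bio, 40, 39, 4830), (p2, 6, bio, 40, 16, 5120), (p2, 6, bio, 40, 39, 4830)}
Selection mgr >= 7: {(hr, 1, bio, 22, 16, 5120), (hr, 1, bio, 22, 39, 4830), (hr, 6, bio, 22, 16, 5120), (hr, 6, bio, 22, 39, 4830), (hr, 7, bio, 22, 16, 5120), (hr, 7, bio, 22, 39, 4830), (hr, 9, bio, 22, 16, 5120), (hr, 9, bio, 22, 39, 4830), (law, 3, mkt, 7, 13, 9570), (law, 9, mkt, 7, 13, 9570), (p2, 1, bio, 40, 16, 5120), (p2, 1, bio, 40, 39, 4830), (p2, 6, bio, 40, 16, 5120), (p2, 6, bio, 40, 39, 4830)}
Projecting to floor, salary, eid (4 duplicate(s) eliminated): {(1, 4830, 39), (1, 5120, 16), (3, 9570, 13), (6, 4830, 39), (6, 5120, 16), (7, 4830, 39), (7, 5120, 16), (9, 4830, 39), (9, 5120, 16), (9, 9570, 13)}

{(1, 4830, 39), (1, 5120, 16), (3, 9570, 13), (6, 4830, 39), (6, 5120, 16), (7, 4830, 39), (7, 5120, 16), (9, 4830, 39), (9, 5120, 16), (9, 9570, 13)}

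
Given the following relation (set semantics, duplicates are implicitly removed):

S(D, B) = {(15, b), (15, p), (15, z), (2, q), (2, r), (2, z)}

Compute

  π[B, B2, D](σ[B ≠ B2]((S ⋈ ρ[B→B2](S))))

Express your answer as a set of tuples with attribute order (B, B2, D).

ρ[B→B2]: schema becomes (D, B2); tuples unchanged.
Natural join on D: {(15, b, b), (15, b, p), (15, b, z), (15, p, b), (15, p, p), (15, p, z), (15, z, b), (15, z, p), (15, z, z), (2, q, q), (2, q, r), (2, q, z), (2, r, q), (2, r, r), (2, r, z), (2, z, q), (2, z, r), (2, z, z)}
Filtering on B ≠ B2 leaves {(15, b, p), (15, b, z), (15, p, b), (15, p, z), (15, z, b), (15, z, p), (2, q, r), (2, q, z), (2, r, q), (2, r, z), (2, z, q), (2, z, r)}.
π_{B, B2, D} gives {(b, p, 15), (b, z, 15), (p, b, 15), (p, z, 15), (q, r, 2), (q, z, 2), (r, q, 2), (r, z, 2), (z, b, 15), (z, p, 15), (z, q, 2), (z, r, 2)}.

{(b, p, 15), (b, z, 15), (p, b, 15), (p, z, 15), (q, r, 2), (q, z, 2), (r, q, 2), (r, z, 2), (z, b, 15), (z, p, 15), (z, q, 2), (z, r, 2)}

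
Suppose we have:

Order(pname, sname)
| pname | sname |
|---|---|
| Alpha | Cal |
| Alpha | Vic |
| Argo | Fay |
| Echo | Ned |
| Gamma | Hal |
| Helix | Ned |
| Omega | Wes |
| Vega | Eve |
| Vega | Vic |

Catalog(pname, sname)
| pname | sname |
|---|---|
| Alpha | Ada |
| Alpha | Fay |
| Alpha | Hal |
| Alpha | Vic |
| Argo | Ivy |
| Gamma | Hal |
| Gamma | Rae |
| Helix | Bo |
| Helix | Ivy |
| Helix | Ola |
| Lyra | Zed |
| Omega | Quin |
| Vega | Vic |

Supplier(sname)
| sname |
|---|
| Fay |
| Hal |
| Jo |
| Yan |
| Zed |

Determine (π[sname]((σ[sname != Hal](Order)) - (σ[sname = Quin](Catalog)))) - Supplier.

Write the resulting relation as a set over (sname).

{Cal, Eve, Ned, Vic, Wes}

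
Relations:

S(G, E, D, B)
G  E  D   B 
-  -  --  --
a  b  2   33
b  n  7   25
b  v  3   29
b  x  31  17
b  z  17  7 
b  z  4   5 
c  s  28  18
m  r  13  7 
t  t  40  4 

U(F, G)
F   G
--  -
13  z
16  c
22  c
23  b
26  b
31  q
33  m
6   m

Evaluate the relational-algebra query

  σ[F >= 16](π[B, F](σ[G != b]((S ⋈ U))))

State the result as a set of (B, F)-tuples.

{(18, 16), (18, 22), (7, 33)}

Joining S and U on G yields {(b, n, 7, 25, 23), (b, n, 7, 25, 26), (b, v, 3, 29, 23), (b, v, 3, 29, 26), (b, x, 31, 17, 23), (b, x, 31, 17, 26), (b, z, 17, 7, 23), (b, z, 17, 7, 26), (b, z, 4, 5, 23), (b, z, 4, 5, 26), (c, s, 28, 18, 16), (c, s, 28, 18, 22), (m, r, 13, 7, 33), (m, r, 13, 7, 6)}.
Apply σ_{G != b}; surviving tuples: {(c, s, 28, 18, 16), (c, s, 28, 18, 22), (m, r, 13, 7, 33), (m, r, 13, 7, 6)}
π[B, F]: project onto (B, F) → {(18, 16), (18, 22), (7, 33), (7, 6)}
Apply σ_{F >= 16}; surviving tuples: {(18, 16), (18, 22), (7, 33)}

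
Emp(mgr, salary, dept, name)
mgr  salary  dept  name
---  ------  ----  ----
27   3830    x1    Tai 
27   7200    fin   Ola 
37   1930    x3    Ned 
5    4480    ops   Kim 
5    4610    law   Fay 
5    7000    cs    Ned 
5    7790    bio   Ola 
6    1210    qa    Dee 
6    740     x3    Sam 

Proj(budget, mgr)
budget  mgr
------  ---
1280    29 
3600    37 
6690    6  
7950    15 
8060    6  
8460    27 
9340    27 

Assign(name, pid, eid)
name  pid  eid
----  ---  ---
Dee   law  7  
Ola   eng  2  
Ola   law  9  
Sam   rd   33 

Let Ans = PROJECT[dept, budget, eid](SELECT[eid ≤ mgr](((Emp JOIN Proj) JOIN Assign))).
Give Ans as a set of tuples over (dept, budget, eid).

Emp ⋈ Proj (natural join on mgr): {(27, 3830, x1, Tai, 8460), (27, 3830, x1, Tai, 9340), (27, 7200, fin, Ola, 8460), (27, 7200, fin, Ola, 9340), (37, 1930, x3, Ned, 3600), (6, 1210, qa, Dee, 6690), (6, 1210, qa, Dee, 8060), (6, 740, x3, Sam, 6690), (6, 740, x3, Sam, 8060)}
(Emp JOIN Proj) ⋈ Assign (natural join on name): {(27, 7200, fin, Ola, 8460, eng, 2), (27, 7200, fin, Ola, 8460, law, 9), (27, 7200, fin, Ola, 9340, eng, 2), (27, 7200, fin, Ola, 9340, law, 9), (6, 1210, qa, Dee, 6690, law, 7), (6, 1210, qa, Dee, 8060, law, 7), (6, 740, x3, Sam, 6690, rd, 33), (6, 740, x3, Sam, 8060, rd, 33)}
Selection eid ≤ mgr: {(27, 7200, fin, Ola, 8460, eng, 2), (27, 7200, fin, Ola, 8460, law, 9), (27, 7200, fin, Ola, 9340, eng, 2), (27, 7200, fin, Ola, 9340, law, 9)}
π[dept, budget, eid]: project onto (dept, budget, eid) → {(fin, 8460, 2), (fin, 8460, 9), (fin, 9340, 2), (fin, 9340, 9)}

{(fin, 8460, 2), (fin, 8460, 9), (fin, 9340, 2), (fin, 9340, 9)}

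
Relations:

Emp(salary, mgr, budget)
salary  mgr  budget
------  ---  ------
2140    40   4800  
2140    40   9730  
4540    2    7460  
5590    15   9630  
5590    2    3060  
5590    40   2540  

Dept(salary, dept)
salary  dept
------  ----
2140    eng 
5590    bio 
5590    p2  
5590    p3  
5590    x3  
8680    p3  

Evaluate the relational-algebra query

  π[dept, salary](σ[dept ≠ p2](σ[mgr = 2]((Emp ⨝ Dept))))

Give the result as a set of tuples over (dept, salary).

{(bio, 5590), (p3, 5590), (x3, 5590)}

Natural join on salary: {(2140, 40, 4800, eng), (2140, 40, 9730, eng), (5590, 15, 9630, bio), (5590, 15, 9630, p2), (5590, 15, 9630, p3), (5590, 15, 9630, x3), (5590, 2, 3060, bio), (5590, 2, 3060, p2), (5590, 2, 3060, p3), (5590, 2, 3060, x3), (5590, 40, 2540, bio), (5590, 40, 2540, p2), (5590, 40, 2540, p3), (5590, 40, 2540, x3)}
Selection mgr = 2: {(5590, 2, 3060, bio), (5590, 2, 3060, p2), (5590, 2, 3060, p3), (5590, 2, 3060, x3)}
Selection dept ≠ p2: {(5590, 2, 3060, bio), (5590, 2, 3060, p3), (5590, 2, 3060, x3)}
Keep only column(s) dept, salary: {(bio, 5590), (p3, 5590), (x3, 5590)}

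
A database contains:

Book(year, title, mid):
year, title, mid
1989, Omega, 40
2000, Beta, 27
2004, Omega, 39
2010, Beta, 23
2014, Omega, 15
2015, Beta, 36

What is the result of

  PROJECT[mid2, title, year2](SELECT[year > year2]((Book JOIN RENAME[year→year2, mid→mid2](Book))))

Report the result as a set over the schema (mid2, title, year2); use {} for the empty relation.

{(23, Beta, 2010), (27, Beta, 2000), (39, Omega, 2004), (40, Omega, 1989)}

ρ[year→year2, mid→mid2]: schema becomes (year2, title, mid2); tuples unchanged.
Joining Book and RENAME[year→year2, mid→mid2](Book) on title yields {(1989, Omega, 40, 1989, 40), (1989, Omega, 40, 2004, 39), (1989, Omega, 40, 2014, 15), (2000, Beta, 27, 2000, 27), (2000, Beta, 27, 2010, 23), (2000, Beta, 27, 2015, 36), (2004, Omega, 39, 1989, 40), (2004, Omega, 39, 2004, 39), (2004, Omega, 39, 2014, 15), (2010, Beta, 23, 2000, 27), (2010, Beta, 23, 2010, 23), (2010, Beta, 23, 2015, 36), (2014, Omega, 15, 1989, 40), (2014, Omega, 15, 2004, 39), (2014, Omega, 15, 2014, 15), (2015, Beta, 36, 2000, 27), (2015, Beta, 36, 2010, 23), (2015, Beta, 36, 2015, 36)}.
Apply σ_{year > year2}; surviving tuples: {(2004, Omega, 39, 1989, 40), (2010, Beta, 23, 2000, 27), (2014, Omega, 15, 1989, 40), (2014, Omega, 15, 2004, 39), (2015, Beta, 36, 2000, 27), (2015, Beta, 36, 2010, 23)}
Projecting to mid2, title, year2 (2 duplicate(s) eliminated): {(23, Beta, 2010), (27, Beta, 2000), (39, Omega, 2004), (40, Omega, 1989)}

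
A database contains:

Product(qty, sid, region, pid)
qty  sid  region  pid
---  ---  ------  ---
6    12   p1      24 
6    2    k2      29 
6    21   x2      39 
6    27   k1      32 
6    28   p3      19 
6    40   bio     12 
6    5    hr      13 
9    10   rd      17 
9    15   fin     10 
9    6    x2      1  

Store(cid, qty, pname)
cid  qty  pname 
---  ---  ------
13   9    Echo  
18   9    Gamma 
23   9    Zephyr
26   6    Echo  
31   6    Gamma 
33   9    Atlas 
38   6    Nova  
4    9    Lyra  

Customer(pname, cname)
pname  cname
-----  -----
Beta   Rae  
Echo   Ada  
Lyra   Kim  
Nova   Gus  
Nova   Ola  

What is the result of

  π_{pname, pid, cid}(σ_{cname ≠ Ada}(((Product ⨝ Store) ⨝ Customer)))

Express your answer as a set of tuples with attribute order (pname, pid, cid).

Product ⋈ Store (natural join on qty): {(6, 12, p1, 24, 26, Echo), (6, 12, p1, 24, 31, Gamma), (6, 12, p1, 24, 38, Nova), (6, 2, k2, 29, 26, Echo), (6, 2, k2, 29, 31, Gamma), (6, 2, k2, 29, 38, Nova), (6, 21, x2, 39, 26, Echo), (6, 21, x2, 39, 31, Gamma), (6, 21, x2, 39, 38, Nova), (6, 27, k1, 32, 26, Echo), (6, 27, k1, 32, 31, Gamma), (6, 27, k1, 32, 38, Nova), (6, 28, p3, 19, 26, Echo), (6, 28, p3, 19, 31, Gamma), (6, 28, p3, 19, 38, Nova), (6, 40, bio, 12, 26, Echo), (6, 40, bio, 12, 31, Gamma), (6, 40, bio, 12, 38, Nova), (6, 5, hr, 13, 26, Echo), (6, 5, hr, 13, 31, Gamma), (6, 5, hr, 13, 38, Nova), (9, 10, rd, 17, 13, Echo), (9, 10, rd, 17, 18, Gamma), (9, 10, rd, 17, 23, Zephyr), (9, 10, rd, 17, 33, Atlas), (9, 10, rd, 17, 4, Lyra), (9, 15, fin, 10, 13, Echo), (9, 15, fin, 10, 18, Gamma), (9, 15, fin, 10, 23, Zephyr), (9, 15, fin, 10, 33, Atlas), (9, 15, fin, 10, 4, Lyra), (9, 6, x2, 1, 13, Echo), (9, 6, x2, 1, 18, Gamma), (9, 6, x2, 1, 23, Zephyr), (9, 6, x2, 1, 33, Atlas), (9, 6, x2, 1, 4, Lyra)}
(Product ⨝ Store) ⋈ Customer (natural join on pname): {(6, 12, p1, 24, 26, Echo, Ada), (6, 12, p1, 24, 38, Nova, Gus), (6, 12, p1, 24, 38, Nova, Ola), (6, 2, k2, 29, 26, Echo, Ada), (6, 2, k2, 29, 38, Nova, Gus), (6, 2, k2, 29, 38, Nova, Ola), (6, 21, x2, 39, 26, Echo, Ada), (6, 21, x2, 39, 38, Nova, Gus), (6, 21, x2, 39, 38, Nova, Ola), (6, 27, k1, 32, 26, Echo, Ada), (6, 27, k1, 32, 38, Nova, Gus), (6, 27, k1, 32, 38, Nova, Ola), (6, 28, p3, 19, 26, Echo, Ada), (6, 28, p3, 19, 38, Nova, Gus), (6, 28, p3, 19, 38, Nova, Ola), (6, 40, bio, 12, 26, Echo, Ada), (6, 40, bio, 12, 38, Nova, Gus), (6, 40, bio, 12, 38, Nova, Ola), (6, 5, hr, 13, 26, Echo, Ada), (6, 5, hr, 13, 38, Nova, Gus), (6, 5, hr, 13, 38, Nova, Ola), (9, 10, rd, 17, 13, Echo, Ada), (9, 10, rd, 17, 4, Lyra, Kim), (9, 15, fin, 10, 13, Echo, Ada), (9, 15, fin, 10, 4, Lyra, Kim), (9, 6, x2, 1, 13, Echo, Ada), (9, 6, x2, 1, 4, Lyra, Kim)}
σ[cname ≠ Ada]: keep tuples satisfying cname ≠ Ada → {(6, 12, p1, 24, 38, Nova, Gus), (6, 12, p1, 24, 38, Nova, Ola), (6, 2, k2, 29, 38, Nova, Gus), (6, 2, k2, 29, 38, Nova, Ola), (6, 21, x2, 39, 38, Nova, Gus), (6, 21, x2, 39, 38, Nova, Ola), (6, 27, k1, 32, 38, Nova, Gus), (6, 27, k1, 32, 38, Nova, Ola), (6, 28, p3, 19, 38, Nova, Gus), (6, 28, p3, 19, 38, Nova, Ola), (6, 40, bio, 12, 38, Nova, Gus), (6, 40, bio, 12, 38, Nova, Ola), (6, 5, hr, 13, 38, Nova, Gus), (6, 5, hr, 13, 38, Nova, Ola), (9, 10, rd, 17, 4, Lyra, Kim), (9, 15, fin, 10, 4, Lyra, Kim), (9, 6, x2, 1, 4, Lyra, Kim)}
π_{pname, pid, cid} gives {(Lyra, 1, 4), (Lyra, 10, 4), (Lyra, 17, 4), (Nova, 12, 38), (Nova, 13, 38), (Nova, 19, 38), (Nova, 24, 38), (Nova, 29, 38), (Nova, 32, 38), (Nova, 39, 38)} (7 duplicate(s) eliminated).

{(Lyra, 1, 4), (Lyra, 10, 4), (Lyra, 17, 4), (Nova, 12, 38), (Nova, 13, 38), (Nova, 19, 38), (Nova, 24, 38), (Nova, 29, 38), (Nova, 32, 38), (Nova, 39, 38)}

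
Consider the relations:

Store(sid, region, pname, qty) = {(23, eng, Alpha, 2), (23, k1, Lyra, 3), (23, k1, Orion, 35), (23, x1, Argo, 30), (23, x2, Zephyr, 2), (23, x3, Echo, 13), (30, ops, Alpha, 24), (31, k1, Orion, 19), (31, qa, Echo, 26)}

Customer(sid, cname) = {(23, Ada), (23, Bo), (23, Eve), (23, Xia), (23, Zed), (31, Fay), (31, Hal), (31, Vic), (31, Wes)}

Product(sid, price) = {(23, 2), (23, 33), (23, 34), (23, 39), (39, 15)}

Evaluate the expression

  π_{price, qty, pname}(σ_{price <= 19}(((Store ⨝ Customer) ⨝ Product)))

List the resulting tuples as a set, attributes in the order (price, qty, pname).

{(2, 13, Echo), (2, 2, Alpha), (2, 2, Zephyr), (2, 3, Lyra), (2, 30, Argo), (2, 35, Orion)}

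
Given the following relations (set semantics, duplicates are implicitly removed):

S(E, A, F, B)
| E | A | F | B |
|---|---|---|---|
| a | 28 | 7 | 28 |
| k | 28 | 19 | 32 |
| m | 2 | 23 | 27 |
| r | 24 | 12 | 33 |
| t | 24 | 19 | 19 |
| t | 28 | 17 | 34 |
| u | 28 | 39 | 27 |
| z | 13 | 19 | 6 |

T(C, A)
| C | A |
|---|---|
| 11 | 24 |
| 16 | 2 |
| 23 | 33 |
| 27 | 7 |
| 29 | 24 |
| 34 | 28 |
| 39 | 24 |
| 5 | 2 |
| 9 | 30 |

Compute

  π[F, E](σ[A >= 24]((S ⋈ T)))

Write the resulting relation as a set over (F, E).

Joining S and T on A yields {(a, 28, 7, 28, 34), (k, 28, 19, 32, 34), (m, 2, 23, 27, 16), (m, 2, 23, 27, 5), (r, 24, 12, 33, 11), (r, 24, 12, 33, 29), (r, 24, 12, 33, 39), (t, 24, 19, 19, 11), (t, 24, 19, 19, 29), (t, 24, 19, 19, 39), (t, 28, 17, 34, 34), (u, 28, 39, 27, 34)}.
Selection A >= 24: {(a, 28, 7, 28, 34), (k, 28, 19, 32, 34), (r, 24, 12, 33, 11), (r, 24, 12, 33, 29), (r, 24, 12, 33, 39), (t, 24, 19, 19, 11), (t, 24, 19, 19, 29), (t, 24, 19, 19, 39), (t, 28, 17, 34, 34), (u, 28, 39, 27, 34)}
Keep only column(s) F, E (4 duplicate(s) eliminated): {(12, r), (17, t), (19, k), (19, t), (39, u), (7, a)}

{(12, r), (17, t), (19, k), (19, t), (39, u), (7, a)}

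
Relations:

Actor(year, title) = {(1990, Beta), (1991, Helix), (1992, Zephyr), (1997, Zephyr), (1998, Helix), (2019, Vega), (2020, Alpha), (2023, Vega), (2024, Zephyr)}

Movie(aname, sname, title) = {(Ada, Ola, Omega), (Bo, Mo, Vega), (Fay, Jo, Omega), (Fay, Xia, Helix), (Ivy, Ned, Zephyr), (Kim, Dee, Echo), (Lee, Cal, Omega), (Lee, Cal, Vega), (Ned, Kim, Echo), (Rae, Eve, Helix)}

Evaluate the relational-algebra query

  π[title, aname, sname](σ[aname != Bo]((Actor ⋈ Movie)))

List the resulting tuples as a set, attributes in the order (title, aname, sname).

Natural join on title: {(1991, Helix, Fay, Xia), (1991, Helix, Rae, Eve), (1992, Zephyr, Ivy, Ned), (1997, Zephyr, Ivy, Ned), (1998, Helix, Fay, Xia), (1998, Helix, Rae, Eve), (2019, Vega, Bo, Mo), (2019, Vega, Lee, Cal), (2023, Vega, Bo, Mo), (2023, Vega, Lee, Cal), (2024, Zephyr, Ivy, Ned)}
Filtering on aname != Bo leaves {(1991, Helix, Fay, Xia), (1991, Helix, Rae, Eve), (1992, Zephyr, Ivy, Ned), (1997, Zephyr, Ivy, Ned), (1998, Helix, Fay, Xia), (1998, Helix, Rae, Eve), (2019, Vega, Lee, Cal), (2023, Vega, Lee, Cal), (2024, Zephyr, Ivy, Ned)}.
Keep only column(s) title, aname, sname (5 duplicate(s) eliminated): {(Helix, Fay, Xia), (Helix, Rae, Eve), (Vega, Lee, Cal), (Zephyr, Ivy, Ned)}

{(Helix, Fay, Xia), (Helix, Rae, Eve), (Vega, Lee, Cal), (Zephyr, Ivy, Ned)}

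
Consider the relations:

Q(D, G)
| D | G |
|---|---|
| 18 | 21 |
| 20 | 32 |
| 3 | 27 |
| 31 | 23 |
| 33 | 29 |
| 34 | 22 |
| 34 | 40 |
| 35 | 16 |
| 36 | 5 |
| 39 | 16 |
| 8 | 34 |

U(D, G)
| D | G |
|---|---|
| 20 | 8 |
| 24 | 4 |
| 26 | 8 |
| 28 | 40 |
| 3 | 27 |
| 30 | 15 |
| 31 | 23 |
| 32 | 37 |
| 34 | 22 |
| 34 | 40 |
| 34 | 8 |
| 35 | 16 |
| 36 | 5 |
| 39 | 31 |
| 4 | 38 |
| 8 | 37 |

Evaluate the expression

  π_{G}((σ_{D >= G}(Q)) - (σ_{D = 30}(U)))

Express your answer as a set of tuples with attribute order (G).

σ[D >= G]: keep tuples satisfying D >= G → {(31, 23), (33, 29), (34, 22), (35, 16), (36, 5), (39, 16)}
σ[D = 30]: keep tuples satisfying D = 30 → {(30, 15)}
Taking the difference: {(31, 23), (33, 29), (34, 22), (35, 16), (36, 5), (39, 16)}
π[G]: project onto (G) (1 duplicate(s) eliminated) → {16, 22, 23, 29, 5}

{16, 22, 23, 29, 5}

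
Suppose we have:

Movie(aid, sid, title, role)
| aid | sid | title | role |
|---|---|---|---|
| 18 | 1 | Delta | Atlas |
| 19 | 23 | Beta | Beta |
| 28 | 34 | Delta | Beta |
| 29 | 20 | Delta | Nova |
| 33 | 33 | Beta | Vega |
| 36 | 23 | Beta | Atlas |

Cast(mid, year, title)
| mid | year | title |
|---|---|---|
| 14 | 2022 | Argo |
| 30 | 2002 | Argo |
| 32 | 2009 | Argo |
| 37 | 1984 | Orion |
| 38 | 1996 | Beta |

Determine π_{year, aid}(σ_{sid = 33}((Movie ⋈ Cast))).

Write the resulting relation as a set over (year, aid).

{(1996, 33)}

Natural join on title: {(19, 23, Beta, Beta, 38, 1996), (33, 33, Beta, Vega, 38, 1996), (36, 23, Beta, Atlas, 38, 1996)}
Filtering on sid = 33 leaves {(33, 33, Beta, Vega, 38, 1996)}.
π[year, aid]: project onto (year, aid) → {(1996, 33)}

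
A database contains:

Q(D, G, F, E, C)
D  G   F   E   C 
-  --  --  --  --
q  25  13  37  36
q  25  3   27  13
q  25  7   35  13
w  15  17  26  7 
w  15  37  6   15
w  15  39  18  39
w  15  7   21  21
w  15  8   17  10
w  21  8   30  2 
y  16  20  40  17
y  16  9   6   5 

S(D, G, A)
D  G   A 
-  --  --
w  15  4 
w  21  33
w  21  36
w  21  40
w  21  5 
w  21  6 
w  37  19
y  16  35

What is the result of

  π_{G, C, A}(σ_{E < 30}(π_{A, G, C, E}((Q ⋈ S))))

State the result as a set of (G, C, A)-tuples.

Joining Q and S on D, G yields {(w, 15, 17, 26, 7, 4), (w, 15, 37, 6, 15, 4), (w, 15, 39, 18, 39, 4), (w, 15, 7, 21, 21, 4), (w, 15, 8, 17, 10, 4), (w, 21, 8, 30, 2, 33), (w, 21, 8, 30, 2, 36), (w, 21, 8, 30, 2, 40), (w, 21, 8, 30, 2, 5), (w, 21, 8, 30, 2, 6), (y, 16, 20, 40, 17, 35), (y, 16, 9, 6, 5, 35)}.
π_{A, G, C, E} gives {(33, 21, 2, 30), (35, 16, 17, 40), (35, 16, 5, 6), (36, 21, 2, 30), (4, 15, 10, 17), (4, 15, 15, 6), (4, 15, 21, 21), (4, 15, 39, 18), (4, 15, 7, 26), (40, 21, 2, 30), (5, 21, 2, 30), (6, 21, 2, 30)}.
Apply σ_{E < 30}; surviving tuples: {(35, 16, 5, 6), (4, 15, 10, 17), (4, 15, 15, 6), (4, 15, 21, 21), (4, 15, 39, 18), (4, 15, 7, 26)}
π_{G, C, A} gives {(15, 10, 4), (15, 15, 4), (15, 21, 4), (15, 39, 4), (15, 7, 4), (16, 5, 35)}.

{(15, 10, 4), (15, 15, 4), (15, 21, 4), (15, 39, 4), (15, 7, 4), (16, 5, 35)}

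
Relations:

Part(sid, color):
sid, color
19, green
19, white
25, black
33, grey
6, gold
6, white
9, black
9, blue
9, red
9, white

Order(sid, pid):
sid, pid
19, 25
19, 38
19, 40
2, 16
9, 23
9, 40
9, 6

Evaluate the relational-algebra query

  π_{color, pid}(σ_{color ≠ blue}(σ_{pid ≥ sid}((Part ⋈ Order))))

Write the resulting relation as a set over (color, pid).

Part ⋈ Order (natural join on sid): {(19, green, 25), (19, green, 38), (19, green, 40), (19, white, 25), (19, white, 38), (19, white, 40), (9, black, 23), (9, black, 40), (9, black, 6), (9, blue, 23), (9, blue, 40), (9, blue, 6), (9, red, 23), (9, red, 40), (9, red, 6), (9, white, 23), (9, white, 40), (9, white, 6)}
σ[pid ≥ sid]: keep tuples satisfying pid ≥ sid → {(19, green, 25), (19, green, 38), (19, green, 40), (19, white, 25), (19, white, 38), (19, white, 40), (9, black, 23), (9, black, 40), (9, blue, 23), (9, blue, 40), (9, red, 23), (9, red, 40), (9, white, 23), (9, white, 40)}
σ[color ≠ blue]: keep tuples satisfying color ≠ blue → {(19, green, 25), (19, green, 38), (19, green, 40), (19, white, 25), (19, white, 38), (19, white, 40), (9, black, 23), (9, black, 40), (9, red, 23), (9, red, 40), (9, white, 23), (9, white, 40)}
Keep only column(s) color, pid (1 duplicate(s) eliminated): {(black, 23), (black, 40), (green, 25), (green, 38), (green, 40), (red, 23), (red, 40), (white, 23), (white, 25), (white, 38), (white, 40)}

{(black, 23), (black, 40), (green, 25), (green, 38), (green, 40), (red, 23), (red, 40), (white, 23), (white, 25), (white, 38), (white, 40)}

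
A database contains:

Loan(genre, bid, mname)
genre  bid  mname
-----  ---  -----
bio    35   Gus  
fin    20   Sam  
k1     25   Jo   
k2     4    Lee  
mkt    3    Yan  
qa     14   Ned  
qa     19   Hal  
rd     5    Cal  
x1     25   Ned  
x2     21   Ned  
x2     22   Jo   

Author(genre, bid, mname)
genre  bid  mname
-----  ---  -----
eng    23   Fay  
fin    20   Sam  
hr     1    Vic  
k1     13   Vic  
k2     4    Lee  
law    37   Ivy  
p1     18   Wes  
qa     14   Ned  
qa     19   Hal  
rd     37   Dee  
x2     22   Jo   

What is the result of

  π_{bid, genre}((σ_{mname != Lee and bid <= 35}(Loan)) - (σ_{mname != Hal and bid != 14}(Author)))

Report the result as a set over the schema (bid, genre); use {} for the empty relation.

Apply σ_{mname != Lee and bid <= 35}; surviving tuples: {(bio, 35, Gus), (fin, 20, Sam), (k1, 25, Jo), (mkt, 3, Yan), (qa, 14, Ned), (qa, 19, Hal), (rd, 5, Cal), (x1, 25, Ned), (x2, 21, Ned), (x2, 22, Jo)}
Apply σ_{mname != Hal and bid != 14}; surviving tuples: {(eng, 23, Fay), (fin, 20, Sam), (hr, 1, Vic), (k1, 13, Vic), (k2, 4, Lee), (law, 37, Ivy), (p1, 18, Wes), (rd, 37, Dee), (x2, 22, Jo)}
Difference: {(bio, 35, Gus), (fin, 20, Sam), (k1, 25, Jo), (mkt, 3, Yan), (qa, 14, Ned), (qa, 19, Hal), (rd, 5, Cal), (x1, 25, Ned), (x2, 21, Ned), (x2, 22, Jo)} with {(eng, 23, Fay), (fin, 20, Sam), (hr, 1, Vic), (k1, 13, Vic), (k2, 4, Lee), (law, 37, Ivy), (p1, 18, Wes), (rd, 37, Dee), (x2, 22, Jo)} → {(bio, 35, Gus), (k1, 25, Jo), (mkt, 3, Yan), (qa, 14, Ned), (qa, 19, Hal), (rd, 5, Cal), (x1, 25, Ned), (x2, 21, Ned)}
Keep only column(s) bid, genre: {(14, qa), (19, qa), (21, x2), (25, k1), (25, x1), (3, mkt), (35, bio), (5, rd)}

{(14, qa), (19, qa), (21, x2), (25, k1), (25, x1), (3, mkt), (35, bio), (5, rd)}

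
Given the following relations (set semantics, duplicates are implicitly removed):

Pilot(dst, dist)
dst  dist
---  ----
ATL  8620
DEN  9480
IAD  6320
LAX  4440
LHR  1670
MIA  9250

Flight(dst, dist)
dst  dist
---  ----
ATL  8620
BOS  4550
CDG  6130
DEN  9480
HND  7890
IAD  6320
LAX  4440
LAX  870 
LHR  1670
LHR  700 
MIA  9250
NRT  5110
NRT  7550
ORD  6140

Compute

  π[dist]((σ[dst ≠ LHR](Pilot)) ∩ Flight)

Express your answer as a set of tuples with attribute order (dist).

{4440, 6320, 8620, 9250, 9480}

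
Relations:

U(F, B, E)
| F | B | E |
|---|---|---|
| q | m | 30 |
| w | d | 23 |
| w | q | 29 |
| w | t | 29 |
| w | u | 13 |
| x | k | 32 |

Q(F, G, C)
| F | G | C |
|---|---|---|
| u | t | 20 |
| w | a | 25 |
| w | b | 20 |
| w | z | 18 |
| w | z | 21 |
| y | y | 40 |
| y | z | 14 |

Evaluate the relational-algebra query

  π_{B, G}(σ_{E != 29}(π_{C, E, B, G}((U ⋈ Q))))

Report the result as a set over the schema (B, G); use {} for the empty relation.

{(d, a), (d, b), (d, z), (u, a), (u, b), (u, z)}

Joining U and Q on F yields {(w, d, 23, a, 25), (w, d, 23, b, 20), (w, d, 23, z, 18), (w, d, 23, z, 21), (w, q, 29, a, 25), (w, q, 29, b, 20), (w, q, 29, z, 18), (w, q, 29, z, 21), (w, t, 29, a, 25), (w, t, 29, b, 20), (w, t, 29, z, 18), (w, t, 29, z, 21), (w, u, 13, a, 25), (w, u, 13, b, 20), (w, u, 13, z, 18), (w, u, 13, z, 21)}.
π[C, E, B, G]: project onto (C, E, B, G) → {(18, 13, u, z), (18, 23, d, z), (18, 29, q, z), (18, 29, t, z), (20, 13, u, b), (20, 23, d, b), (20, 29, q, b), (20, 29, t, b), (21, 13, u, z), (21, 23, d, z), (21, 29, q, z), (21, 29, t, z), (25, 13, u, a), (25, 23, d, a), (25, 29, q, a), (25, 29, t, a)}
Selection E != 29: {(18, 13, u, z), (18, 23, d, z), (20, 13, u, b), (20, 23, d, b), (21, 13, u, z), (21, 23, d, z), (25, 13, u, a), (25, 23, d, a)}
π[B, G]: project onto (B, G) (2 duplicate(s) eliminated) → {(d, a), (d, b), (d, z), (u, a), (u, b), (u, z)}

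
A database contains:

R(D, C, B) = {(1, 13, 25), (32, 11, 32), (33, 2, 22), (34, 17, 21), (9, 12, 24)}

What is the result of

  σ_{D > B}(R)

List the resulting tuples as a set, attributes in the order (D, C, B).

{(33, 2, 22), (34, 17, 21)}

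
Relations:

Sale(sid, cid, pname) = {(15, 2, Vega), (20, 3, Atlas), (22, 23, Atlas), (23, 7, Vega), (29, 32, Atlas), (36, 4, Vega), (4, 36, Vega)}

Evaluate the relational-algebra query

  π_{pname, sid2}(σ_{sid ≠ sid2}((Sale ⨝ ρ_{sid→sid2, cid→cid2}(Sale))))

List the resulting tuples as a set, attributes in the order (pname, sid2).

ρ[sid→sid2, cid→cid2]: schema becomes (sid2, cid2, pname); tuples unchanged.
Sale ⋈ ρ_{sid→sid2, cid→cid2}(Sale) (natural join on pname): {(15, 2, Vega, 15, 2), (15, 2, Vega, 23, 7), (15, 2, Vega, 36, 4), (15, 2, Vega, 4, 36), (20, 3, Atlas, 20, 3), (20, 3, Atlas, 22, 23), (20, 3, Atlas, 29, 32), (22, 23, Atlas, 20, 3), (22, 23, Atlas, 22, 23), (22, 23, Atlas, 29, 32), (23, 7, Vega, 15, 2), (23, 7, Vega, 23, 7), (23, 7, Vega, 36, 4), (23, 7, Vega, 4, 36), (29, 32, Atlas, 20, 3), (29, 32, Atlas, 22, 23), (29, 32, Atlas, 29, 32), (36, 4, Vega, 15, 2), (36, 4, Vega, 23, 7), (36, 4, Vega, 36, 4), (36, 4, Vega, 4, 36), (4, 36, Vega, 15, 2), (4, 36, Vega, 23, 7), (4, 36, Vega, 36, 4), (4, 36, Vega, 4, 36)}
Selection sid ≠ sid2: {(15, 2, Vega, 23, 7), (15, 2, Vega, 36, 4), (15, 2, Vega, 4, 36), (20, 3, Atlas, 22, 23), (20, 3, Atlas, 29, 32), (22, 23, Atlas, 20, 3), (22, 23, Atlas, 29, 32), (23, 7, Vega, 15, 2), (23, 7, Vega, 36, 4), (23, 7, Vega, 4, 36), (29, 32, Atlas, 20, 3), (29, 32, Atlas, 22, 23), (36, 4, Vega, 15, 2), (36, 4, Vega, 23, 7), (36, 4, Vega, 4, 36), (4, 36, Vega, 15, 2), (4, 36, Vega, 23, 7), (4, 36, Vega, 36, 4)}
π_{pname, sid2} gives {(Atlas, 20), (Atlas, 22), (Atlas, 29), (Vega, 15), (Vega, 23), (Vega, 36), (Vega, 4)} (11 duplicate(s) eliminated).

{(Atlas, 20), (Atlas, 22), (Atlas, 29), (Vega, 15), (Vega, 23), (Vega, 36), (Vega, 4)}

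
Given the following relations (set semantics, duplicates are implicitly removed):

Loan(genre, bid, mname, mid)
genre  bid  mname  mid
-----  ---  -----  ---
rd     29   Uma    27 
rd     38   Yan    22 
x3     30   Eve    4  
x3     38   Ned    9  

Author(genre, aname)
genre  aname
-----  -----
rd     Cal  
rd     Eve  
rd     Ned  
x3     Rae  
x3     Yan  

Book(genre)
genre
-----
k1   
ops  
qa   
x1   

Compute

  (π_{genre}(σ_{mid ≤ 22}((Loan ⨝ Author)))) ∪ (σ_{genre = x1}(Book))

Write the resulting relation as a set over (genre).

Loan ⋈ Author (natural join on genre): {(rd, 29, Uma, 27, Cal), (rd, 29, Uma, 27, Eve), (rd, 29, Uma, 27, Ned), (rd, 38, Yan, 22, Cal), (rd, 38, Yan, 22, Eve), (rd, 38, Yan, 22, Ned), (x3, 30, Eve, 4, Rae), (x3, 30, Eve, 4, Yan), (x3, 38, Ned, 9, Rae), (x3, 38, Ned, 9, Yan)}
Apply σ_{mid ≤ 22}; surviving tuples: {(rd, 38, Yan, 22, Cal), (rd, 38, Yan, 22, Eve), (rd, 38, Yan, 22, Ned), (x3, 30, Eve, 4, Rae), (x3, 30, Eve, 4, Yan), (x3, 38, Ned, 9, Rae), (x3, 38, Ned, 9, Yan)}
Projecting to genre (5 duplicate(s) eliminated): {rd, x3}
Apply σ_{genre = x1}; surviving tuples: {x1}
Set union of the two operands is {rd, x1, x3}.

{rd, x1, x3}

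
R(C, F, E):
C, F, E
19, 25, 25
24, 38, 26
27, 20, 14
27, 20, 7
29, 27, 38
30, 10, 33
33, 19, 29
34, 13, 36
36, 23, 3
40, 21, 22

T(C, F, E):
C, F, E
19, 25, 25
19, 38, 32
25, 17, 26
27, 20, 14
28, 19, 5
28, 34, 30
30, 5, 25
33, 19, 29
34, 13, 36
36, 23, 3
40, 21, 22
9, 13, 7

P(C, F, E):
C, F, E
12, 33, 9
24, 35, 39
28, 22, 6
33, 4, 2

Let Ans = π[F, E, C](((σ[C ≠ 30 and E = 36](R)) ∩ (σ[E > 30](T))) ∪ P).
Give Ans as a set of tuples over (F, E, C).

{(13, 36, 34), (22, 6, 28), (33, 9, 12), (35, 39, 24), (4, 2, 33)}

σ[C ≠ 30 and E = 36]: keep tuples satisfying C ≠ 30 and E = 36 → {(34, 13, 36)}
σ[E > 30]: keep tuples satisfying E > 30 → {(19, 38, 32), (34, 13, 36)}
Set intersection of the two operands is {(34, 13, 36)}.
Set union of the two operands is {(12, 33, 9), (24, 35, 39), (28, 22, 6), (33, 4, 2), (34, 13, 36)}.
π_{F, E, C} gives {(13, 36, 34), (22, 6, 28), (33, 9, 12), (35, 39, 24), (4, 2, 33)}.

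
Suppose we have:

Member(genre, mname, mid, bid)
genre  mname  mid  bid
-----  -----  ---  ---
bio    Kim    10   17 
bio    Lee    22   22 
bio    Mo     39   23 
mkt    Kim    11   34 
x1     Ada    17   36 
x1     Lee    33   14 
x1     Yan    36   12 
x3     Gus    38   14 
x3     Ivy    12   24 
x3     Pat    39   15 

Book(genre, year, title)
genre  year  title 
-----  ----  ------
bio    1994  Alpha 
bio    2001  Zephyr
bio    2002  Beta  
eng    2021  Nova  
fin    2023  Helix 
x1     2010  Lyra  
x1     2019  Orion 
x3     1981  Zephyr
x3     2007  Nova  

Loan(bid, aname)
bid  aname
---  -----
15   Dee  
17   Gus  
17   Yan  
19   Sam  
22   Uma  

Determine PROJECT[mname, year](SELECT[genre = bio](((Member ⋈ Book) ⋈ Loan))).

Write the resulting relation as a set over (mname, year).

{(Kim, 1994), (Kim, 2001), (Kim, 2002), (Lee, 1994), (Lee, 2001), (Lee, 2002)}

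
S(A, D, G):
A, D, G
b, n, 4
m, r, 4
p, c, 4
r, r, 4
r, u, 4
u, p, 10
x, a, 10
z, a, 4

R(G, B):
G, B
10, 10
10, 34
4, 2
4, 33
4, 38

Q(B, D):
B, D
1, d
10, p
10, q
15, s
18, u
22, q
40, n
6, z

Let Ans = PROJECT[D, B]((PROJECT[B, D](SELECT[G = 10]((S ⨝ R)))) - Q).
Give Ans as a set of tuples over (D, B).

{(a, 10), (a, 34), (p, 34)}

Natural join on G: {(b, n, 4, 2), (b, n, 4, 33), (b, n, 4, 38), (m, r, 4, 2), (m, r, 4, 33), (m, r, 4, 38), (p, c, 4, 2), (p, c, 4, 33), (p, c, 4, 38), (r, r, 4, 2), (r, r, 4, 33), (r, r, 4, 38), (r, u, 4, 2), (r, u, 4, 33), (r, u, 4, 38), (u, p, 10, 10), (u, p, 10, 34), (x, a, 10, 10), (x, a, 10, 34), (z, a, 4, 2), (z, a, 4, 33), (z, a, 4, 38)}
σ[G = 10]: keep tuples satisfying G = 10 → {(u, p, 10, 10), (u, p, 10, 34), (x, a, 10, 10), (x, a, 10, 34)}
Projecting to B, D: {(10, a), (10, p), (34, a), (34, p)}
Difference: {(10, a), (10, p), (34, a), (34, p)} with {(1, d), (10, p), (10, q), (15, s), (18, u), (22, q), (40, n), (6, z)} → {(10, a), (34, a), (34, p)}
Projecting to D, B: {(a, 10), (a, 34), (p, 34)}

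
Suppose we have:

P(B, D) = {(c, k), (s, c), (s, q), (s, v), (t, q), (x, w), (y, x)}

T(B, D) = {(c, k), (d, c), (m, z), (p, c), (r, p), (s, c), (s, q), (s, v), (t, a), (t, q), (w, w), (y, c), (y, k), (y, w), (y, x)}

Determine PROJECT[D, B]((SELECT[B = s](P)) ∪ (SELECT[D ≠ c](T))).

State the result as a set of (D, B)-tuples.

Filtering on B = s leaves {(s, c), (s, q), (s, v)}.
Filtering on D ≠ c leaves {(c, k), (m, z), (r, p), (s, q), (s, v), (t, a), (t, q), (w, w), (y, k), (y, w), (y, x)}.
Set union of the two operands is {(c, k), (m, z), (r, p), (s, c), (s, q), (s, v), (t, a), (t, q), (w, w), (y, k), (y, w), (y, x)}.
π_{D, B} gives {(a, t), (c, s), (k, c), (k, y), (p, r), (q, s), (q, t), (v, s), (w, w), (w, y), (x, y), (z, m)}.

{(a, t), (c, s), (k, c), (k, y), (p, r), (q, s), (q, t), (v, s), (w, w), (w, y), (x, y), (z, m)}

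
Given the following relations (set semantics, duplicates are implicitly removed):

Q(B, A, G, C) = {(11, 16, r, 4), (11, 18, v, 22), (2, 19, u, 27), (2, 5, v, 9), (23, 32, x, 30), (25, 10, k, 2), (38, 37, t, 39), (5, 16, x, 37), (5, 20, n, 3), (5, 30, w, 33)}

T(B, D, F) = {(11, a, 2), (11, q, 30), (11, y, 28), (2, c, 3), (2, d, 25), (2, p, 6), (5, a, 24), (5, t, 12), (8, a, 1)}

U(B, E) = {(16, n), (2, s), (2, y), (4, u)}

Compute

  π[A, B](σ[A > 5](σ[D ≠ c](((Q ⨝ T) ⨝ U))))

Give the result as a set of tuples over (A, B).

{(19, 2)}

Natural join on B: {(11, 16, r, 4, a, 2), (11, 16, r, 4, q, 30), (11, 16, r, 4, y, 28), (11, 18, v, 22, a, 2), (11, 18, v, 22, q, 30), (11, 18, v, 22, y, 28), (2, 19, u, 27, c, 3), (2, 19, u, 27, d, 25), (2, 19, u, 27, p, 6), (2, 5, v, 9, c, 3), (2, 5, v, 9, d, 25), (2, 5, v, 9, p, 6), (5, 16, x, 37, a, 24), (5, 16, x, 37, t, 12), (5, 20, n, 3, a, 24), (5, 20, n, 3, t, 12), (5, 30, w, 33, a, 24), (5, 30, w, 33, t, 12)}
Natural join on B: {(2, 19, u, 27, c, 3, s), (2, 19, u, 27, c, 3, y), (2, 19, u, 27, d, 25, s), (2, 19, u, 27, d, 25, y), (2, 19, u, 27, p, 6, s), (2, 19, u, 27, p, 6, y), (2, 5, v, 9, c, 3, s), (2, 5, v, 9, c, 3, y), (2, 5, v, 9, d, 25, s), (2, 5, v, 9, d, 25, y), (2, 5, v, 9, p, 6, s), (2, 5, v, 9, p, 6, y)}
Apply σ_{D ≠ c}; surviving tuples: {(2, 19, u, 27, d, 25, s), (2, 19, u, 27, d, 25, y), (2, 19, u, 27, p, 6, s), (2, 19, u, 27, p, 6, y), (2, 5, v, 9, d, 25, s), (2, 5, v, 9, d, 25, y), (2, 5, v, 9, p, 6, s), (2, 5, v, 9, p, 6, y)}
Apply σ_{A > 5}; surviving tuples: {(2, 19, u, 27, d, 25, s), (2, 19, u, 27, d, 25, y), (2, 19, u, 27, p, 6, s), (2, 19, u, 27, p, 6, y)}
π_{A, B} gives {(19, 2)} (3 duplicate(s) eliminated).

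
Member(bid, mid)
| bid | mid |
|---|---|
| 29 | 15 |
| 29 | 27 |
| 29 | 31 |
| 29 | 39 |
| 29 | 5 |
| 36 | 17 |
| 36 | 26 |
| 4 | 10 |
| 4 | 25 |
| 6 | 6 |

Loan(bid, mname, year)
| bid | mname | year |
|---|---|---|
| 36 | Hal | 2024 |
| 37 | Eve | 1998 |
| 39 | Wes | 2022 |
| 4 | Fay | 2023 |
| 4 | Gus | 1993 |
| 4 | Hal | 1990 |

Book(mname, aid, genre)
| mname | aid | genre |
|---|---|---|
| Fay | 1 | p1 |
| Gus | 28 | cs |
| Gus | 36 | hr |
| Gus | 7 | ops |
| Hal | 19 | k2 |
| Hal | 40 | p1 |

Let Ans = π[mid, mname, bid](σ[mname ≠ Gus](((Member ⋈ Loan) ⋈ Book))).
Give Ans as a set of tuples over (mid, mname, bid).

Joining Member and Loan on bid yields {(36, 17, Hal, 2024), (36, 26, Hal, 2024), (4, 10, Fay, 2023), (4, 10, Gus, 1993), (4, 10, Hal, 1990), (4, 25, Fay, 2023), (4, 25, Gus, 1993), (4, 25, Hal, 1990)}.
Joining (Member ⋈ Loan) and Book on mname yields {(36, 17, Hal, 2024, 19, k2), (36, 17, Hal, 2024, 40, p1), (36, 26, Hal, 2024, 19, k2), (36, 26, Hal, 2024, 40, p1), (4, 10, Fay, 2023, 1, p1), (4, 10, Gus, 1993, 28, cs), (4, 10, Gus, 1993, 36, hr), (4, 10, Gus, 1993, 7, ops), (4, 10, Hal, 1990, 19, k2), (4, 10, Hal, 1990, 40, p1), (4, 25, Fay, 2023, 1, p1), (4, 25, Gus, 1993, 28, cs), (4, 25, Gus, 1993, 36, hr), (4, 25, Gus, 1993, 7, ops), (4, 25, Hal, 1990, 19, k2), (4, 25, Hal, 1990, 40, p1)}.
Selection mname ≠ Gus: {(36, 17, Hal, 2024, 19, k2), (36, 17, Hal, 2024, 40, p1), (36, 26, Hal, 2024, 19, k2), (36, 26, Hal, 2024, 40, p1), (4, 10, Fay, 2023, 1, p1), (4, 10, Hal, 1990, 19, k2), (4, 10, Hal, 1990, 40, p1), (4, 25, Fay, 2023, 1, p1), (4, 25, Hal, 1990, 19, k2), (4, 25, Hal, 1990, 40, p1)}
Keep only column(s) mid, mname, bid (4 duplicate(s) eliminated): {(10, Fay, 4), (10, Hal, 4), (17, Hal, 36), (25, Fay, 4), (25, Hal, 4), (26, Hal, 36)}

{(10, Fay, 4), (10, Hal, 4), (17, Hal, 36), (25, Fay, 4), (25, Hal, 4), (26, Hal, 36)}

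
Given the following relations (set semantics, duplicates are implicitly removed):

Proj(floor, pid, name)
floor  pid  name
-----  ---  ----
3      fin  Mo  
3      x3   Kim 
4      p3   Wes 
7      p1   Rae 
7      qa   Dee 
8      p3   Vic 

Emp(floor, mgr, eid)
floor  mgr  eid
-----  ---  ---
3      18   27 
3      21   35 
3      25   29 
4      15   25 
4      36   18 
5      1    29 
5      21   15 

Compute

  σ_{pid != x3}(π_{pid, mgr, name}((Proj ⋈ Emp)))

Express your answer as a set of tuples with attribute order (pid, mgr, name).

{(fin, 18, Mo), (fin, 21, Mo), (fin, 25, Mo), (p3, 15, Wes), (p3, 36, Wes)}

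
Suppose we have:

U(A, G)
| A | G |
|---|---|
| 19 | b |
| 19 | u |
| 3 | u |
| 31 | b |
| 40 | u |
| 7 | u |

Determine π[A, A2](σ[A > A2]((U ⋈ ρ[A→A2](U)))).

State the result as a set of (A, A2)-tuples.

{(19, 3), (19, 7), (31, 19), (40, 19), (40, 3), (40, 7), (7, 3)}

ρ[A→A2]: schema becomes (A2, G); tuples unchanged.
Joining U and ρ[A→A2](U) on G yields {(19, b, 19), (19, b, 31), (19, u, 19), (19, u, 3), (19, u, 40), (19, u, 7), (3, u, 19), (3, u, 3), (3, u, 40), (3, u, 7), (31, b, 19), (31, b, 31), (40, u, 19), (40, u, 3), (40, u, 40), (40, u, 7), (7, u, 19), (7, u, 3), (7, u, 40), (7, u, 7)}.
Apply σ_{A > A2}; surviving tuples: {(19, u, 3), (19, u, 7), (31, b, 19), (40, u, 19), (40, u, 3), (40, u, 7), (7, u, 3)}
π[A, A2]: project onto (A, A2) → {(19, 3), (19, 7), (31, 19), (40, 19), (40, 3), (40, 7), (7, 3)}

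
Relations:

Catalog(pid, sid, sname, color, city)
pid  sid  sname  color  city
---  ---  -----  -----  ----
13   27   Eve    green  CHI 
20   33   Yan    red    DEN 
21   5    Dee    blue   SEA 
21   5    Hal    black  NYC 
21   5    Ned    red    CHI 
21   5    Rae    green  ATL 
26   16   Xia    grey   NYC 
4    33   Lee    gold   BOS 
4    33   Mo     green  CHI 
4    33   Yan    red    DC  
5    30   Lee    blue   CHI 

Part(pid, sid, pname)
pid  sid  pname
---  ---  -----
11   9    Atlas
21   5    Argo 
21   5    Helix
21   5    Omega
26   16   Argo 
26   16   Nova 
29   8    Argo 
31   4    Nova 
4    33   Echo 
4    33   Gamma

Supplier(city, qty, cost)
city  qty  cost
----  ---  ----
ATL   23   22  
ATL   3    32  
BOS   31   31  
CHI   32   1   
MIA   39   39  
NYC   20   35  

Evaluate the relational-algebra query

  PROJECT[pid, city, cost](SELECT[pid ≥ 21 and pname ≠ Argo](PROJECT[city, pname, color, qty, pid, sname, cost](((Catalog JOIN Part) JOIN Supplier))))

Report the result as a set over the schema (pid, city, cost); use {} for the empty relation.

{(21, ATL, 22), (21, ATL, 32), (21, CHI, 1), (21, NYC, 35), (26, NYC, 35)}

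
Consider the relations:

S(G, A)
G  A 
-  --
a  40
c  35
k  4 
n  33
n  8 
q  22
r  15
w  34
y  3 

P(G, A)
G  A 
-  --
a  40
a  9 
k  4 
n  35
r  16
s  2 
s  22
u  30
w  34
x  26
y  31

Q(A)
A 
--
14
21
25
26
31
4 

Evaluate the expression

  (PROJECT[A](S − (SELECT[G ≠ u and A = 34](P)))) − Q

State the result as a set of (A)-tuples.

Selection G ≠ u and A = 34: {(w, 34)}
Difference: {(a, 40), (c, 35), (k, 4), (n, 33), (n, 8), (q, 22), (r, 15), (w, 34), (y, 3)} with {(w, 34)} → {(a, 40), (c, 35), (k, 4), (n, 33), (n, 8), (q, 22), (r, 15), (y, 3)}
Keep only column(s) A: {15, 22, 3, 33, 35, 4, 40, 8}
Difference: {15, 22, 3, 33, 35, 4, 40, 8} with {14, 21, 25, 26, 31, 4} → {15, 22, 3, 33, 35, 40, 8}

{15, 22, 3, 33, 35, 40, 8}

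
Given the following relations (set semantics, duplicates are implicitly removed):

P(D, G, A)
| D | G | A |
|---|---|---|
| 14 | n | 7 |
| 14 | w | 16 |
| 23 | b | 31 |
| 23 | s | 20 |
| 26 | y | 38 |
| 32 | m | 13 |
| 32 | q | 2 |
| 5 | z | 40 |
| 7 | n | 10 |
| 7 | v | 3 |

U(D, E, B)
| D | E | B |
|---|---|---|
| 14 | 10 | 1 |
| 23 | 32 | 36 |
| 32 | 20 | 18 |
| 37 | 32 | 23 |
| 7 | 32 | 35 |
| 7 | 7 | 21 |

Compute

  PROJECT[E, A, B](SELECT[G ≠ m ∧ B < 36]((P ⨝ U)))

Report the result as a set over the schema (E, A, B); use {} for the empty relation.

{(10, 16, 1), (10, 7, 1), (20, 2, 18), (32, 10, 35), (32, 3, 35), (7, 10, 21), (7, 3, 21)}

Joining P and U on D yields {(14, n, 7, 10, 1), (14, w, 16, 10, 1), (23, b, 31, 32, 36), (23, s, 20, 32, 36), (32, m, 13, 20, 18), (32, q, 2, 20, 18), (7, n, 10, 32, 35), (7, n, 10, 7, 21), (7, v, 3, 32, 35), (7, v, 3, 7, 21)}.
Apply σ_{G ≠ m ∧ B < 36}; surviving tuples: {(14, n, 7, 10, 1), (14, w, 16, 10, 1), (32, q, 2, 20, 18), (7, n, 10, 32, 35), (7, n, 10, 7, 21), (7, v, 3, 32, 35), (7, v, 3, 7, 21)}
π[E, A, B]: project onto (E, A, B) → {(10, 16, 1), (10, 7, 1), (20, 2, 18), (32, 10, 35), (32, 3, 35), (7, 10, 21), (7, 3, 21)}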